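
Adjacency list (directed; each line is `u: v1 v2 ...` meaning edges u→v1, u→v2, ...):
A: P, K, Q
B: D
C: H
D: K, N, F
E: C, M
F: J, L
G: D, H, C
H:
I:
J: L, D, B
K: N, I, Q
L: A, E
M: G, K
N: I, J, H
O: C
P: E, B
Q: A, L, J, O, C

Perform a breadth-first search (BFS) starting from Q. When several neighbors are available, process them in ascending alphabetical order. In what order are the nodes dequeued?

Q A C J L O K P H B D E I N F M G

Visit Q; enqueue A, C, J, L, O → queue [A, C, J, L, O]
Visit A; enqueue K, P → queue [C, J, L, O, K, P]
Visit C; enqueue H → queue [J, L, O, K, P, H]
Visit J; enqueue B, D → queue [L, O, K, P, H, B, D]
Visit L; enqueue E → queue [O, K, P, H, B, D, E]
Visit O → queue [K, P, H, B, D, E]
Visit K; enqueue I, N → queue [P, H, B, D, E, I, N]
Visit P → queue [H, B, D, E, I, N]
Visit H → queue [B, D, E, I, N]
Visit B → queue [D, E, I, N]
Visit D; enqueue F → queue [E, I, N, F]
Visit E; enqueue M → queue [I, N, F, M]
Visit I → queue [N, F, M]
Visit N → queue [F, M]
Visit F → queue [M]
Visit M; enqueue G → queue [G]
Visit G → queue []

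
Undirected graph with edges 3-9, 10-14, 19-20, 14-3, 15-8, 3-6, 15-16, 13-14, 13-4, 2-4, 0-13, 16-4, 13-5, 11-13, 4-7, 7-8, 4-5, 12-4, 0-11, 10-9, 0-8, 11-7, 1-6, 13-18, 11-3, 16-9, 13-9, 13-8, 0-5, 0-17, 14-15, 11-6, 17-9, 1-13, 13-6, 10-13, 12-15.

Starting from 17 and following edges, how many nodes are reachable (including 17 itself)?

19

BFS from 17 visits: 17, 0, 9, 5, 8, 11, 13, 3, 10, 16, 4, 7, 15, 6, 1, 14, 18, 2, 12
Reachable nodes: 19 of 21 total.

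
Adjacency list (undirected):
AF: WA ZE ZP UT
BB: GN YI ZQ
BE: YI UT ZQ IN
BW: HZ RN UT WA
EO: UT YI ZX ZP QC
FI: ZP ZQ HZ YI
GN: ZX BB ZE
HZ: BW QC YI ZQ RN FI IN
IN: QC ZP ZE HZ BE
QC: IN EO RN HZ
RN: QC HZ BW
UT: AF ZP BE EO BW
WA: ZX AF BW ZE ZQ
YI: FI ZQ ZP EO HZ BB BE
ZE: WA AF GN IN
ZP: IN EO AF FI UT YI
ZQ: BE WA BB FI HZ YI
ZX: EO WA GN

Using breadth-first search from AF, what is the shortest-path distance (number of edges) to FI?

2

Level 0: AF
Level 1: UT, WA, ZE, ZP
Level 2: BE, BW, EO, FI, GN, IN, YI, ZQ, ZX
Level 3: BB, HZ, QC, RN
FI first appears at level 2.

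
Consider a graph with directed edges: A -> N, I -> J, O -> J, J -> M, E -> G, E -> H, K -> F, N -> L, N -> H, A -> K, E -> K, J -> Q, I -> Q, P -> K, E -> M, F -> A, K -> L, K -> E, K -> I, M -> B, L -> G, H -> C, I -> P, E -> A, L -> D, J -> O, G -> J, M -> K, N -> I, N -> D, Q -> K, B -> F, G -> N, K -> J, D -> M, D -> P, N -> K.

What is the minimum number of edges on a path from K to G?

Level 0: K
Level 1: E, F, I, J, L
Level 2: A, D, G, H, M, O, P, Q
Level 3: B, C, N
G first appears at level 2.

2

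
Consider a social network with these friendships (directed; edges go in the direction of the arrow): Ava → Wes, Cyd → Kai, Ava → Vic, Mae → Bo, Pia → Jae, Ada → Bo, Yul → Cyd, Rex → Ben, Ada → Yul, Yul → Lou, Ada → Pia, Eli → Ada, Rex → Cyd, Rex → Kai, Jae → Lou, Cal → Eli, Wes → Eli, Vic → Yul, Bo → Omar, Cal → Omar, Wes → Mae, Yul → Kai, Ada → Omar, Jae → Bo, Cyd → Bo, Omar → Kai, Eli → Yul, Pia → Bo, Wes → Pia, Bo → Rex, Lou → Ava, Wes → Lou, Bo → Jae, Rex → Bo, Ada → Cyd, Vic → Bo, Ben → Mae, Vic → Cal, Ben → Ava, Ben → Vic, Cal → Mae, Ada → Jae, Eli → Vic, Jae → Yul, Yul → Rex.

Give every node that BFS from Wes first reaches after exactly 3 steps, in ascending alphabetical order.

Level 0: Wes
Level 1: Eli, Lou, Mae, Pia
Level 2: Ada, Ava, Bo, Jae, Vic, Yul
Level 3: Cal, Cyd, Kai, Omar, Rex
Level 4: Ben

Cal, Cyd, Kai, Omar, Rex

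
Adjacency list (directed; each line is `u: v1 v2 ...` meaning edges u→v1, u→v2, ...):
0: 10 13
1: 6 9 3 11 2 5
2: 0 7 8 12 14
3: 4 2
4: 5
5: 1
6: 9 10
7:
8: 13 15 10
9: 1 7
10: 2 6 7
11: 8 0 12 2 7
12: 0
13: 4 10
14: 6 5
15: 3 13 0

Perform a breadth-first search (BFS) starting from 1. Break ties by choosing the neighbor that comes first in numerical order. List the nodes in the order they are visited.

1 -> 2 -> 3 -> 5 -> 6 -> 9 -> 11 -> 0 -> 7 -> 8 -> 12 -> 14 -> 4 -> 10 -> 13 -> 15

Visit 1; enqueue 2, 3, 5, 6, 9, 11 → queue [2, 3, 5, 6, 9, 11]
Visit 2; enqueue 0, 7, 8, 12, 14 → queue [3, 5, 6, 9, 11, 0, 7, 8, 12, 14]
Visit 3; enqueue 4 → queue [5, 6, 9, 11, 0, 7, 8, 12, 14, 4]
Visit 5 → queue [6, 9, 11, 0, 7, 8, 12, 14, 4]
Visit 6; enqueue 10 → queue [9, 11, 0, 7, 8, 12, 14, 4, 10]
Visit 9 → queue [11, 0, 7, 8, 12, 14, 4, 10]
Visit 11 → queue [0, 7, 8, 12, 14, 4, 10]
Visit 0; enqueue 13 → queue [7, 8, 12, 14, 4, 10, 13]
Visit 7 → queue [8, 12, 14, 4, 10, 13]
Visit 8; enqueue 15 → queue [12, 14, 4, 10, 13, 15]
Visit 12 → queue [14, 4, 10, 13, 15]
Visit 14 → queue [4, 10, 13, 15]
Visit 4 → queue [10, 13, 15]
Visit 10 → queue [13, 15]
Visit 13 → queue [15]
Visit 15 → queue []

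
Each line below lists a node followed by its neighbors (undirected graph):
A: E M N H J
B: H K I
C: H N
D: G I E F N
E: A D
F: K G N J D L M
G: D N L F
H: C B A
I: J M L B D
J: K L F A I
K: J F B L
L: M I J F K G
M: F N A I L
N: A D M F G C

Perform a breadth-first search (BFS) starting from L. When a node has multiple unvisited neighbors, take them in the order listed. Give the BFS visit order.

Visit L; enqueue M, I, J, F, K, G → queue [M, I, J, F, K, G]
Visit M; enqueue N, A → queue [I, J, F, K, G, N, A]
Visit I; enqueue B, D → queue [J, F, K, G, N, A, B, D]
Visit J → queue [F, K, G, N, A, B, D]
Visit F → queue [K, G, N, A, B, D]
Visit K → queue [G, N, A, B, D]
Visit G → queue [N, A, B, D]
Visit N; enqueue C → queue [A, B, D, C]
Visit A; enqueue E, H → queue [B, D, C, E, H]
Visit B → queue [D, C, E, H]
Visit D → queue [C, E, H]
Visit C → queue [E, H]
Visit E → queue [H]
Visit H → queue []

L, M, I, J, F, K, G, N, A, B, D, C, E, H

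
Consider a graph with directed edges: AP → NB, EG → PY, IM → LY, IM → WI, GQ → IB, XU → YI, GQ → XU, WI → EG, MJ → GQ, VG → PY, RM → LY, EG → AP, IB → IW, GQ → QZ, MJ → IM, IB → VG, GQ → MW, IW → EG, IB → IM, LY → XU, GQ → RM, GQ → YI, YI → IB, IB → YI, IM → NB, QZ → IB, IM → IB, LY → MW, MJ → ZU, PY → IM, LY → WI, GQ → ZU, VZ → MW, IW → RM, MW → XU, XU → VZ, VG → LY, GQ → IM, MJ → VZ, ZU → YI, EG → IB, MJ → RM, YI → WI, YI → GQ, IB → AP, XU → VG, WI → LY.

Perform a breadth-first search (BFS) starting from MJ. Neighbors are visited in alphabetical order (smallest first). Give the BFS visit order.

Visit MJ; enqueue GQ, IM, RM, VZ, ZU → queue [GQ, IM, RM, VZ, ZU]
Visit GQ; enqueue IB, MW, QZ, XU, YI → queue [IM, RM, VZ, ZU, IB, MW, QZ, XU, YI]
Visit IM; enqueue LY, NB, WI → queue [RM, VZ, ZU, IB, MW, QZ, XU, YI, LY, NB, WI]
Visit RM → queue [VZ, ZU, IB, MW, QZ, XU, YI, LY, NB, WI]
Visit VZ → queue [ZU, IB, MW, QZ, XU, YI, LY, NB, WI]
Visit ZU → queue [IB, MW, QZ, XU, YI, LY, NB, WI]
Visit IB; enqueue AP, IW, VG → queue [MW, QZ, XU, YI, LY, NB, WI, AP, IW, VG]
Visit MW → queue [QZ, XU, YI, LY, NB, WI, AP, IW, VG]
Visit QZ → queue [XU, YI, LY, NB, WI, AP, IW, VG]
Visit XU → queue [YI, LY, NB, WI, AP, IW, VG]
Visit YI → queue [LY, NB, WI, AP, IW, VG]
Visit LY → queue [NB, WI, AP, IW, VG]
Visit NB → queue [WI, AP, IW, VG]
Visit WI; enqueue EG → queue [AP, IW, VG, EG]
Visit AP → queue [IW, VG, EG]
Visit IW → queue [VG, EG]
Visit VG; enqueue PY → queue [EG, PY]
Visit EG → queue [PY]
Visit PY → queue []

MJ GQ IM RM VZ ZU IB MW QZ XU YI LY NB WI AP IW VG EG PY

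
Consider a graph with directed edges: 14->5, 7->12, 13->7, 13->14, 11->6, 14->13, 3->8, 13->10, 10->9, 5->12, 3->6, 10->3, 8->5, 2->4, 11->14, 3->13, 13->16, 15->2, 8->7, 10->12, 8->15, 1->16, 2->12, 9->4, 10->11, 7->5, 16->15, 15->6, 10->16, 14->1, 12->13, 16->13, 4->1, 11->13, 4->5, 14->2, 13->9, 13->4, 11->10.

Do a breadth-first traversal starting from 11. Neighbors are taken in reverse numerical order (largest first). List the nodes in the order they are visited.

Visit 11; enqueue 14, 13, 10, 6 → queue [14, 13, 10, 6]
Visit 14; enqueue 5, 2, 1 → queue [13, 10, 6, 5, 2, 1]
Visit 13; enqueue 16, 9, 7, 4 → queue [10, 6, 5, 2, 1, 16, 9, 7, 4]
Visit 10; enqueue 12, 3 → queue [6, 5, 2, 1, 16, 9, 7, 4, 12, 3]
Visit 6 → queue [5, 2, 1, 16, 9, 7, 4, 12, 3]
Visit 5 → queue [2, 1, 16, 9, 7, 4, 12, 3]
Visit 2 → queue [1, 16, 9, 7, 4, 12, 3]
Visit 1 → queue [16, 9, 7, 4, 12, 3]
Visit 16; enqueue 15 → queue [9, 7, 4, 12, 3, 15]
Visit 9 → queue [7, 4, 12, 3, 15]
Visit 7 → queue [4, 12, 3, 15]
Visit 4 → queue [12, 3, 15]
Visit 12 → queue [3, 15]
Visit 3; enqueue 8 → queue [15, 8]
Visit 15 → queue [8]
Visit 8 → queue []

11 → 14 → 13 → 10 → 6 → 5 → 2 → 1 → 16 → 9 → 7 → 4 → 12 → 3 → 15 → 8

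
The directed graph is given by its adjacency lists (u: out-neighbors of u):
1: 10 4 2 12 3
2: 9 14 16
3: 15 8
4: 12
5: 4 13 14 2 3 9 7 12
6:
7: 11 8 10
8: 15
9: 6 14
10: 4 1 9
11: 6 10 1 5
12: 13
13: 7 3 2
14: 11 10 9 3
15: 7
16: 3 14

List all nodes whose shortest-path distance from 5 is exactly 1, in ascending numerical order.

2, 3, 4, 7, 9, 12, 13, 14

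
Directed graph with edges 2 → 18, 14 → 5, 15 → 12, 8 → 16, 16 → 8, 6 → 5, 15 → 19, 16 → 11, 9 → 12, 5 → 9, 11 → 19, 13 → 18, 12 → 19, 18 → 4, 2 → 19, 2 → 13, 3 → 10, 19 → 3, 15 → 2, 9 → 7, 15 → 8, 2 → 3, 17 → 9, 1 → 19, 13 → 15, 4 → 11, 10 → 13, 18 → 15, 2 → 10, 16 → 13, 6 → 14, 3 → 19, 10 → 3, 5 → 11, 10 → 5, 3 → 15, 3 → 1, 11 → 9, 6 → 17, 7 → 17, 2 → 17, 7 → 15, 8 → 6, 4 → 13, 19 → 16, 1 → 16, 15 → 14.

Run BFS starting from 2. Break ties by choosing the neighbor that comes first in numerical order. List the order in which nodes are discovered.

Visit 2; enqueue 3, 10, 13, 17, 18, 19 → queue [3, 10, 13, 17, 18, 19]
Visit 3; enqueue 1, 15 → queue [10, 13, 17, 18, 19, 1, 15]
Visit 10; enqueue 5 → queue [13, 17, 18, 19, 1, 15, 5]
Visit 13 → queue [17, 18, 19, 1, 15, 5]
Visit 17; enqueue 9 → queue [18, 19, 1, 15, 5, 9]
Visit 18; enqueue 4 → queue [19, 1, 15, 5, 9, 4]
Visit 19; enqueue 16 → queue [1, 15, 5, 9, 4, 16]
Visit 1 → queue [15, 5, 9, 4, 16]
Visit 15; enqueue 8, 12, 14 → queue [5, 9, 4, 16, 8, 12, 14]
Visit 5; enqueue 11 → queue [9, 4, 16, 8, 12, 14, 11]
Visit 9; enqueue 7 → queue [4, 16, 8, 12, 14, 11, 7]
Visit 4 → queue [16, 8, 12, 14, 11, 7]
Visit 16 → queue [8, 12, 14, 11, 7]
Visit 8; enqueue 6 → queue [12, 14, 11, 7, 6]
Visit 12 → queue [14, 11, 7, 6]
Visit 14 → queue [11, 7, 6]
Visit 11 → queue [7, 6]
Visit 7 → queue [6]
Visit 6 → queue []

2, 3, 10, 13, 17, 18, 19, 1, 15, 5, 9, 4, 16, 8, 12, 14, 11, 7, 6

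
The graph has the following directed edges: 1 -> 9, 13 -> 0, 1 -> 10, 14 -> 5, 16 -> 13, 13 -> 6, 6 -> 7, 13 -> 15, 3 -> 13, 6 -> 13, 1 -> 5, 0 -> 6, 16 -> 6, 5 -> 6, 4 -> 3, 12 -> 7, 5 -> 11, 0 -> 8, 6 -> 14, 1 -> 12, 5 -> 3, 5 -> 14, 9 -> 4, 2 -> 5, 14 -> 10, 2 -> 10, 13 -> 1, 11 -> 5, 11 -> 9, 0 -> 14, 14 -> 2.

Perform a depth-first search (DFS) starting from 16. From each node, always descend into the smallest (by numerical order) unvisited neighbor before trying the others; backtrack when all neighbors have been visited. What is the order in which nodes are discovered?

16 → 6 → 7 → 13 → 0 → 8 → 14 → 2 → 5 → 3 → 11 → 9 → 4 → 10 → 1 → 12 → 15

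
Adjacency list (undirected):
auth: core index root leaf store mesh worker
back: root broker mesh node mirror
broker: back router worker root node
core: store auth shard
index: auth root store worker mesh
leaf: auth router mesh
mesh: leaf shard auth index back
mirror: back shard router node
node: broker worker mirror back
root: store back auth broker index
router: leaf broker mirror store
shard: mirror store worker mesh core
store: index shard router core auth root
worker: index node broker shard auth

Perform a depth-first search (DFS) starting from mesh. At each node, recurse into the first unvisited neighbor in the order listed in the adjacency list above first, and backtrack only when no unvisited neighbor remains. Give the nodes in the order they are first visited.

Visit mesh
mesh → leaf
leaf → auth
auth → core
core → store
store → index
index → root
root → back
back → broker
broker → router
router → mirror
mirror → shard
shard → worker
worker → node

mesh → leaf → auth → core → store → index → root → back → broker → router → mirror → shard → worker → node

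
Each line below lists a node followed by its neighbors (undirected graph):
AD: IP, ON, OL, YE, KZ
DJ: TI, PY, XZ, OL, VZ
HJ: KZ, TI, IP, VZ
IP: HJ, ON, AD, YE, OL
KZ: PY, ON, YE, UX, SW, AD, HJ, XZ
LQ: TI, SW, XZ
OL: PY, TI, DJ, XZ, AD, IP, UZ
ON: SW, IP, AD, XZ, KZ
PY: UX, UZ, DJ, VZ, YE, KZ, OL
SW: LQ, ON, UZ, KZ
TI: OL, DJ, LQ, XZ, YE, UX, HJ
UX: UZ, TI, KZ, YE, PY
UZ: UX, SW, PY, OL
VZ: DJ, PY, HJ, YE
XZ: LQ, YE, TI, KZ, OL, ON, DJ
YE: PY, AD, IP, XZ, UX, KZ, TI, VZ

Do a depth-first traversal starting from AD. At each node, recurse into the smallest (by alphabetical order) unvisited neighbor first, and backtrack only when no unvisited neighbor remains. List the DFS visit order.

AD → IP → HJ → KZ → ON → SW → LQ → TI → DJ → OL → PY → UX → UZ → YE → VZ → XZ

Visit AD
AD → IP
IP → HJ
HJ → KZ
KZ → ON
ON → SW
SW → LQ
LQ → TI
TI → DJ
DJ → OL
OL → PY
PY → UX
UX → UZ
UX → YE
YE → VZ
YE → XZ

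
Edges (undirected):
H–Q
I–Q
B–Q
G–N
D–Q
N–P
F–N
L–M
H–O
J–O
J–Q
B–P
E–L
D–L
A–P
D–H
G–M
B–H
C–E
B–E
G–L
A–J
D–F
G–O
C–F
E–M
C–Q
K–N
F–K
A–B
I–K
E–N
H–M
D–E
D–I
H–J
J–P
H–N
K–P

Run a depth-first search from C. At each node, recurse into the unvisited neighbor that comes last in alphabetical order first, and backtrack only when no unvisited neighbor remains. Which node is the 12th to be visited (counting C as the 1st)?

O

Visit C
C → Q
Q → J
J → P
P → N
N → K
K → I
I → D
D → L
L → M
M → H
H → O
O → G
H → B
B → E
B → A
D → F

Visit order: C, Q, J, P, N, K, I, D, L, M, H, O, G, B, E, A, F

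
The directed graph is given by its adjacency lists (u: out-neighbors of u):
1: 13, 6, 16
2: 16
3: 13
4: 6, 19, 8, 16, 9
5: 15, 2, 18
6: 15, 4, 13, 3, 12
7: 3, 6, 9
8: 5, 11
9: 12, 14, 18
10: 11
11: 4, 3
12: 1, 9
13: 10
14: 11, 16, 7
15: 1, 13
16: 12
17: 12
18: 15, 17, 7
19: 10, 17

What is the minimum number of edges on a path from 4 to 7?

3

Level 0: 4
Level 1: 6, 8, 9, 16, 19
Level 2: 3, 5, 10, 11, 12, 13, 14, 15, 17, 18
Level 3: 1, 2, 7
7 first appears at level 3.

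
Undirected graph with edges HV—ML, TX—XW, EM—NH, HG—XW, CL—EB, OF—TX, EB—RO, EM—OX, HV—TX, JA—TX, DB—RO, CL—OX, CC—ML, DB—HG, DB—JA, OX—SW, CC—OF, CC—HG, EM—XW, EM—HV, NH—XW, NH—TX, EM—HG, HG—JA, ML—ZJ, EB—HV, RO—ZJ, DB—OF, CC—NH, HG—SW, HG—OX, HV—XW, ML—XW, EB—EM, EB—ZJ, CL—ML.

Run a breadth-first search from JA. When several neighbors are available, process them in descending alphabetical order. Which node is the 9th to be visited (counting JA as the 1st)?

SW

Visit JA; enqueue TX, HG, DB → queue [TX, HG, DB]
Visit TX; enqueue XW, OF, NH, HV → queue [HG, DB, XW, OF, NH, HV]
Visit HG; enqueue SW, OX, EM, CC → queue [DB, XW, OF, NH, HV, SW, OX, EM, CC]
Visit DB; enqueue RO → queue [XW, OF, NH, HV, SW, OX, EM, CC, RO]
Visit XW; enqueue ML → queue [OF, NH, HV, SW, OX, EM, CC, RO, ML]
Visit OF → queue [NH, HV, SW, OX, EM, CC, RO, ML]
Visit NH → queue [HV, SW, OX, EM, CC, RO, ML]
Visit HV; enqueue EB → queue [SW, OX, EM, CC, RO, ML, EB]
Visit SW → queue [OX, EM, CC, RO, ML, EB]
Visit OX; enqueue CL → queue [EM, CC, RO, ML, EB, CL]
Visit EM → queue [CC, RO, ML, EB, CL]
Visit CC → queue [RO, ML, EB, CL]
Visit RO; enqueue ZJ → queue [ML, EB, CL, ZJ]
Visit ML → queue [EB, CL, ZJ]
Visit EB → queue [CL, ZJ]
Visit CL → queue [ZJ]
Visit ZJ → queue []

Visit order: JA, TX, HG, DB, XW, OF, NH, HV, SW, OX, EM, CC, RO, ML, EB, CL, ZJ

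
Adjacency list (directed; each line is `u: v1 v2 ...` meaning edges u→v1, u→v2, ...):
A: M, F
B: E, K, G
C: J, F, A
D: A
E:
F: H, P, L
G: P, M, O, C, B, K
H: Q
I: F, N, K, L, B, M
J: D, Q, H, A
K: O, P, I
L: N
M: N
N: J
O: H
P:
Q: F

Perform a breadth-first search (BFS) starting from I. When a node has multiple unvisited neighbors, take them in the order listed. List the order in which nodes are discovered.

Visit I; enqueue F, N, K, L, B, M → queue [F, N, K, L, B, M]
Visit F; enqueue H, P → queue [N, K, L, B, M, H, P]
Visit N; enqueue J → queue [K, L, B, M, H, P, J]
Visit K; enqueue O → queue [L, B, M, H, P, J, O]
Visit L → queue [B, M, H, P, J, O]
Visit B; enqueue E, G → queue [M, H, P, J, O, E, G]
Visit M → queue [H, P, J, O, E, G]
Visit H; enqueue Q → queue [P, J, O, E, G, Q]
Visit P → queue [J, O, E, G, Q]
Visit J; enqueue D, A → queue [O, E, G, Q, D, A]
Visit O → queue [E, G, Q, D, A]
Visit E → queue [G, Q, D, A]
Visit G; enqueue C → queue [Q, D, A, C]
Visit Q → queue [D, A, C]
Visit D → queue [A, C]
Visit A → queue [C]
Visit C → queue []

I → F → N → K → L → B → M → H → P → J → O → E → G → Q → D → A → C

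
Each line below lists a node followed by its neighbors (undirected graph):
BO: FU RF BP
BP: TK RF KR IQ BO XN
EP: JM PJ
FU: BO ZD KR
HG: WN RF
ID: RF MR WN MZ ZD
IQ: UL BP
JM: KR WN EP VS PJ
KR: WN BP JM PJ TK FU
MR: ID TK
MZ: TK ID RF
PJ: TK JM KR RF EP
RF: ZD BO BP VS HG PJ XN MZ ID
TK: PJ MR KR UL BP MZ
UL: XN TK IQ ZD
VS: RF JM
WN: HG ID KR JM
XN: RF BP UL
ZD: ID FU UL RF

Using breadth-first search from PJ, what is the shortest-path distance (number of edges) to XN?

Level 0: PJ
Level 1: EP, JM, KR, RF, TK
Level 2: BO, BP, FU, HG, ID, MR, MZ, UL, VS, WN, XN, ZD
Level 3: IQ
XN first appears at level 2.

2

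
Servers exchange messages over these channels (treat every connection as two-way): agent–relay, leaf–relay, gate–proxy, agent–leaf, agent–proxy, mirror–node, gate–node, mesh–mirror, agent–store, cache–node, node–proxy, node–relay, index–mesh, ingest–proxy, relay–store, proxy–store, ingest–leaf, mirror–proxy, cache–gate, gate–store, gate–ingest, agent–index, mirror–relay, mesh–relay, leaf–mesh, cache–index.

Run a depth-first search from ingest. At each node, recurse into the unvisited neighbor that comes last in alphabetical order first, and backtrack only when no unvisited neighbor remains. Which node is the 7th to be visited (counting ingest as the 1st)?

Visit ingest
ingest → proxy
proxy → store
store → relay
relay → node
node → mirror
mirror → mesh
mesh → leaf
leaf → agent
agent → index
index → cache
cache → gate

Visit order: ingest, proxy, store, relay, node, mirror, mesh, leaf, agent, index, cache, gate

mesh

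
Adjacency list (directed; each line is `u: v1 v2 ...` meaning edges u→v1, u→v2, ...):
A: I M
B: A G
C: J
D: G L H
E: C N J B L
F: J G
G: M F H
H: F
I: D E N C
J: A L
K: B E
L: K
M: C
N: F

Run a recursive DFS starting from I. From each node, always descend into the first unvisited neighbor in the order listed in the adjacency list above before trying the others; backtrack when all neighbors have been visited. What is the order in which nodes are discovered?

I -> D -> G -> M -> C -> J -> A -> L -> K -> B -> E -> N -> F -> H

Visit I
I → D
D → G
G → M
M → C
C → J
J → A
J → L
L → K
K → B
K → E
E → N
N → F
G → H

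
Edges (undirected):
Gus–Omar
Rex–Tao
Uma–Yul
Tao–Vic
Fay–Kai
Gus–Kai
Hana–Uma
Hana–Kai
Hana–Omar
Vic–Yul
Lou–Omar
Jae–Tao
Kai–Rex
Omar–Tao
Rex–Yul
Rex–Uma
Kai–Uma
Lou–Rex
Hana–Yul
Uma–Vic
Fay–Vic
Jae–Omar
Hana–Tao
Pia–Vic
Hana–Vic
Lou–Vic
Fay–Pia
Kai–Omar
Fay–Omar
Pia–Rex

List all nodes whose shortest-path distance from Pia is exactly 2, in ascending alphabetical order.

Hana, Kai, Lou, Omar, Tao, Uma, Yul

Level 0: Pia
Level 1: Fay, Rex, Vic
Level 2: Hana, Kai, Lou, Omar, Tao, Uma, Yul
Level 3: Gus, Jae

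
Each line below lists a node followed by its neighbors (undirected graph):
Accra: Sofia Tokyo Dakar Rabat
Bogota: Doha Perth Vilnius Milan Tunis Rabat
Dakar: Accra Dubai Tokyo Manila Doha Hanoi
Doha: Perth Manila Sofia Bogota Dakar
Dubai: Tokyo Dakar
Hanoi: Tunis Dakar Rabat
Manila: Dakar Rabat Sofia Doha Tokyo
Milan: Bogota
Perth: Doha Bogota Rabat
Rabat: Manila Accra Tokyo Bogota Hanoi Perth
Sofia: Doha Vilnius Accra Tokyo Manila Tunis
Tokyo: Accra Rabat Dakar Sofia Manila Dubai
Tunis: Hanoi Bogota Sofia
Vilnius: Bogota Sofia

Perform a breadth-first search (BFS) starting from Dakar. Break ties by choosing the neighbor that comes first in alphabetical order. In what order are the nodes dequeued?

Visit Dakar; enqueue Accra, Doha, Dubai, Hanoi, Manila, Tokyo → queue [Accra, Doha, Dubai, Hanoi, Manila, Tokyo]
Visit Accra; enqueue Rabat, Sofia → queue [Doha, Dubai, Hanoi, Manila, Tokyo, Rabat, Sofia]
Visit Doha; enqueue Bogota, Perth → queue [Dubai, Hanoi, Manila, Tokyo, Rabat, Sofia, Bogota, Perth]
Visit Dubai → queue [Hanoi, Manila, Tokyo, Rabat, Sofia, Bogota, Perth]
Visit Hanoi; enqueue Tunis → queue [Manila, Tokyo, Rabat, Sofia, Bogota, Perth, Tunis]
Visit Manila → queue [Tokyo, Rabat, Sofia, Bogota, Perth, Tunis]
Visit Tokyo → queue [Rabat, Sofia, Bogota, Perth, Tunis]
Visit Rabat → queue [Sofia, Bogota, Perth, Tunis]
Visit Sofia; enqueue Vilnius → queue [Bogota, Perth, Tunis, Vilnius]
Visit Bogota; enqueue Milan → queue [Perth, Tunis, Vilnius, Milan]
Visit Perth → queue [Tunis, Vilnius, Milan]
Visit Tunis → queue [Vilnius, Milan]
Visit Vilnius → queue [Milan]
Visit Milan → queue []

Dakar, Accra, Doha, Dubai, Hanoi, Manila, Tokyo, Rabat, Sofia, Bogota, Perth, Tunis, Vilnius, Milan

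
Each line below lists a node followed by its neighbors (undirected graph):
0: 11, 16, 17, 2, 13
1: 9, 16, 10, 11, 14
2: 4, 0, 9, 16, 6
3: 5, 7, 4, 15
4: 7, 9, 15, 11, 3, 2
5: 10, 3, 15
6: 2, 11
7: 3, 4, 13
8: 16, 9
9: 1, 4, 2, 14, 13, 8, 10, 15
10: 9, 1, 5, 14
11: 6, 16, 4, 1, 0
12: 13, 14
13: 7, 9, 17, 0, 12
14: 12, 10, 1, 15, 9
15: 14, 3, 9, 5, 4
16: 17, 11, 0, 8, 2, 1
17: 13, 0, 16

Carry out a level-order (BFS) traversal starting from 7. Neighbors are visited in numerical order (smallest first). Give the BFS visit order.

7, 3, 4, 13, 5, 15, 2, 9, 11, 0, 12, 17, 10, 14, 6, 16, 1, 8

Visit 7; enqueue 3, 4, 13 → queue [3, 4, 13]
Visit 3; enqueue 5, 15 → queue [4, 13, 5, 15]
Visit 4; enqueue 2, 9, 11 → queue [13, 5, 15, 2, 9, 11]
Visit 13; enqueue 0, 12, 17 → queue [5, 15, 2, 9, 11, 0, 12, 17]
Visit 5; enqueue 10 → queue [15, 2, 9, 11, 0, 12, 17, 10]
Visit 15; enqueue 14 → queue [2, 9, 11, 0, 12, 17, 10, 14]
Visit 2; enqueue 6, 16 → queue [9, 11, 0, 12, 17, 10, 14, 6, 16]
Visit 9; enqueue 1, 8 → queue [11, 0, 12, 17, 10, 14, 6, 16, 1, 8]
Visit 11 → queue [0, 12, 17, 10, 14, 6, 16, 1, 8]
Visit 0 → queue [12, 17, 10, 14, 6, 16, 1, 8]
Visit 12 → queue [17, 10, 14, 6, 16, 1, 8]
Visit 17 → queue [10, 14, 6, 16, 1, 8]
Visit 10 → queue [14, 6, 16, 1, 8]
Visit 14 → queue [6, 16, 1, 8]
Visit 6 → queue [16, 1, 8]
Visit 16 → queue [1, 8]
Visit 1 → queue [8]
Visit 8 → queue []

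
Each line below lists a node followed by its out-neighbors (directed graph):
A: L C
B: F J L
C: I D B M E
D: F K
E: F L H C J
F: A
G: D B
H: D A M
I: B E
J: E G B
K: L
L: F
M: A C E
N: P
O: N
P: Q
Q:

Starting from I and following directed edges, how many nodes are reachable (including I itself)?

13

BFS from I visits: I, B, E, F, J, L, C, H, A, G, D, M, K
Reachable nodes: 13 of 17 total.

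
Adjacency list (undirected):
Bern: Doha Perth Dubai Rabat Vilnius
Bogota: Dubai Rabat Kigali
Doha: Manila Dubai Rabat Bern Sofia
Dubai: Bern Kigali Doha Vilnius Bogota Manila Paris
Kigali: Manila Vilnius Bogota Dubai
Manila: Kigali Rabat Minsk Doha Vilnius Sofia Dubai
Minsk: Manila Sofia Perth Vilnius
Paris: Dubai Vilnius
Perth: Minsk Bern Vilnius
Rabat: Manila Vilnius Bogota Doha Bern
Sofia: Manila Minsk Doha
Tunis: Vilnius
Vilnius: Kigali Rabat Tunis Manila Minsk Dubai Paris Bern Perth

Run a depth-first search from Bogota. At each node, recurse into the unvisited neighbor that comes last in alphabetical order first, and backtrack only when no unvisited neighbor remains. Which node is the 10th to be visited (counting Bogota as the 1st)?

Dubai

Visit Bogota
Bogota → Rabat
Rabat → Vilnius
Vilnius → Tunis
Vilnius → Perth
Perth → Minsk
Minsk → Sofia
Sofia → Manila
Manila → Kigali
Kigali → Dubai
Dubai → Paris
Dubai → Doha
Doha → Bern

Visit order: Bogota, Rabat, Vilnius, Tunis, Perth, Minsk, Sofia, Manila, Kigali, Dubai, Paris, Doha, Bern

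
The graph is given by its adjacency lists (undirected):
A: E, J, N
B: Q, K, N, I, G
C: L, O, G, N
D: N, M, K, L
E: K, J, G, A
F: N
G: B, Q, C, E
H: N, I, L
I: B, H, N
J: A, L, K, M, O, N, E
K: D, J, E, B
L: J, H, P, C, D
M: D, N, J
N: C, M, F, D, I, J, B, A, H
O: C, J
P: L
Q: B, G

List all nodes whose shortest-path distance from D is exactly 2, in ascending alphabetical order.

Level 0: D
Level 1: K, L, M, N
Level 2: A, B, C, E, F, H, I, J, P
Level 3: G, O, Q

A, B, C, E, F, H, I, J, P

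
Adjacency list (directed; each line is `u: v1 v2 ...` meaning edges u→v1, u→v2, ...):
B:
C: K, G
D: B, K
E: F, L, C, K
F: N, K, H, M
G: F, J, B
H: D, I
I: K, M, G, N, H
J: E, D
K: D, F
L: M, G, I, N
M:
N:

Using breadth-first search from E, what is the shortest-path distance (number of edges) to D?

Level 0: E
Level 1: C, F, K, L
Level 2: D, G, H, I, M, N
Level 3: B, J
D first appears at level 2.

2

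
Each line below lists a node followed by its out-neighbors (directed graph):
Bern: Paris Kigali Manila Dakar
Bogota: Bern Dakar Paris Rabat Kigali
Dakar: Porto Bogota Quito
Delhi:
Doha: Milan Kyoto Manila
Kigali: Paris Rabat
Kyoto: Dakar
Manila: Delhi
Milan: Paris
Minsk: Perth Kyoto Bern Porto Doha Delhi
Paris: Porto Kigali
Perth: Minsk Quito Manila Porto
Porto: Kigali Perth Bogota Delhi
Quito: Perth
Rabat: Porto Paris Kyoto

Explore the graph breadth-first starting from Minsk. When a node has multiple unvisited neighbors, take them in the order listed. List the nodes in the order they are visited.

Minsk -> Perth -> Kyoto -> Bern -> Porto -> Doha -> Delhi -> Quito -> Manila -> Dakar -> Paris -> Kigali -> Bogota -> Milan -> Rabat

Visit Minsk; enqueue Perth, Kyoto, Bern, Porto, Doha, Delhi → queue [Perth, Kyoto, Bern, Porto, Doha, Delhi]
Visit Perth; enqueue Quito, Manila → queue [Kyoto, Bern, Porto, Doha, Delhi, Quito, Manila]
Visit Kyoto; enqueue Dakar → queue [Bern, Porto, Doha, Delhi, Quito, Manila, Dakar]
Visit Bern; enqueue Paris, Kigali → queue [Porto, Doha, Delhi, Quito, Manila, Dakar, Paris, Kigali]
Visit Porto; enqueue Bogota → queue [Doha, Delhi, Quito, Manila, Dakar, Paris, Kigali, Bogota]
Visit Doha; enqueue Milan → queue [Delhi, Quito, Manila, Dakar, Paris, Kigali, Bogota, Milan]
Visit Delhi → queue [Quito, Manila, Dakar, Paris, Kigali, Bogota, Milan]
Visit Quito → queue [Manila, Dakar, Paris, Kigali, Bogota, Milan]
Visit Manila → queue [Dakar, Paris, Kigali, Bogota, Milan]
Visit Dakar → queue [Paris, Kigali, Bogota, Milan]
Visit Paris → queue [Kigali, Bogota, Milan]
Visit Kigali; enqueue Rabat → queue [Bogota, Milan, Rabat]
Visit Bogota → queue [Milan, Rabat]
Visit Milan → queue [Rabat]
Visit Rabat → queue []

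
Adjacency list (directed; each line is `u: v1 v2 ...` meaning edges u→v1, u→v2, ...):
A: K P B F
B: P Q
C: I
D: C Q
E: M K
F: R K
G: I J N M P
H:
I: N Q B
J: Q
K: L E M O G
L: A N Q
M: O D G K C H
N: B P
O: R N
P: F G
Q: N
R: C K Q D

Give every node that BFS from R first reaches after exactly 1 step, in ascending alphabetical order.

C, D, K, Q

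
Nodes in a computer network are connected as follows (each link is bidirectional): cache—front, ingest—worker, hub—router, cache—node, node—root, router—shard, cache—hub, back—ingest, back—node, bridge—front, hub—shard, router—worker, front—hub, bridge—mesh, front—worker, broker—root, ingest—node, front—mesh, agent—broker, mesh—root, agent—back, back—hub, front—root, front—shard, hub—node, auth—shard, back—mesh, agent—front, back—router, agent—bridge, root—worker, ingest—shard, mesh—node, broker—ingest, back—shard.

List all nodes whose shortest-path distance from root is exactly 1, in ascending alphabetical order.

broker, front, mesh, node, worker

Level 0: root
Level 1: broker, front, mesh, node, worker
Level 2: agent, back, bridge, cache, hub, ingest, router, shard
Level 3: auth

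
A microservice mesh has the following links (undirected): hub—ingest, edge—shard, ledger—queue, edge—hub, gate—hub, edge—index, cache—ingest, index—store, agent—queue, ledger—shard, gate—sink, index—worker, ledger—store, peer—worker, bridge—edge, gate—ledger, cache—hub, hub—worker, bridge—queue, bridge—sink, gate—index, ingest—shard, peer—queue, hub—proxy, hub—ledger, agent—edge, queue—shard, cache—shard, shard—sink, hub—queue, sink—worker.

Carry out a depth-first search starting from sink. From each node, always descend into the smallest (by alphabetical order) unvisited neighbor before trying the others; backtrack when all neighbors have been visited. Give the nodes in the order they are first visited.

Visit sink
sink → bridge
bridge → edge
edge → agent
agent → queue
queue → hub
hub → cache
cache → ingest
ingest → shard
shard → ledger
ledger → gate
gate → index
index → store
index → worker
worker → peer
hub → proxy

sink, bridge, edge, agent, queue, hub, cache, ingest, shard, ledger, gate, index, store, worker, peer, proxy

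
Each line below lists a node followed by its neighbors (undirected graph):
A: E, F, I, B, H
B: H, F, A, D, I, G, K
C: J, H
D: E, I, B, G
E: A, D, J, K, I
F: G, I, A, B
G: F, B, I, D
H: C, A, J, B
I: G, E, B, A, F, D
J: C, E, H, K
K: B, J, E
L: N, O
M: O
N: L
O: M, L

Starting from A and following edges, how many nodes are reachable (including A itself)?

BFS from A visits: A, E, F, I, B, H, D, J, K, G, C
Reachable nodes: 11 of 15 total.

11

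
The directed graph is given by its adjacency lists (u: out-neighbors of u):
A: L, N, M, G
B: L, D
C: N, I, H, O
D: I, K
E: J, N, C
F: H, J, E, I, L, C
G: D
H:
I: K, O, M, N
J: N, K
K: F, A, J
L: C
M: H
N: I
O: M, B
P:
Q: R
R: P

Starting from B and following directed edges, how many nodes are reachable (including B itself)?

15

BFS from B visits: B, L, D, C, K, I, O, N, H, J, F, A, M, E, G
Reachable nodes: 15 of 18 total.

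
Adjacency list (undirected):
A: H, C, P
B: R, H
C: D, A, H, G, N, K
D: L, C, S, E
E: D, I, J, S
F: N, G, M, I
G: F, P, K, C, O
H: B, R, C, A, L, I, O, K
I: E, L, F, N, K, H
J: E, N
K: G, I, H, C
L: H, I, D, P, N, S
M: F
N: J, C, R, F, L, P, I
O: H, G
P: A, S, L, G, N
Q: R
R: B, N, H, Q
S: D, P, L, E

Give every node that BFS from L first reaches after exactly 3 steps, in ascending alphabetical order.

Level 0: L
Level 1: D, H, I, N, P, S
Level 2: A, B, C, E, F, G, J, K, O, R
Level 3: M, Q

M, Q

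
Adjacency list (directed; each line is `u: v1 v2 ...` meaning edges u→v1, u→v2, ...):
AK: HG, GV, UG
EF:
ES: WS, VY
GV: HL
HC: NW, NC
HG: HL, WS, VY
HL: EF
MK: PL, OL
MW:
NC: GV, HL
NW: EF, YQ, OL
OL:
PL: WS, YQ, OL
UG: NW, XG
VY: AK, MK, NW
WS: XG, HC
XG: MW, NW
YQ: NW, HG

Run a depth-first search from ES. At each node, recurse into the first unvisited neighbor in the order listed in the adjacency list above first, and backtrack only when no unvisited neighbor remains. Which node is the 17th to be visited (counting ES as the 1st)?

Visit ES
ES → WS
WS → XG
XG → MW
XG → NW
NW → EF
NW → YQ
YQ → HG
HG → HL
HG → VY
VY → AK
AK → GV
AK → UG
VY → MK
MK → PL
PL → OL
WS → HC
HC → NC

Visit order: ES, WS, XG, MW, NW, EF, YQ, HG, HL, VY, AK, GV, UG, MK, PL, OL, HC, NC

HC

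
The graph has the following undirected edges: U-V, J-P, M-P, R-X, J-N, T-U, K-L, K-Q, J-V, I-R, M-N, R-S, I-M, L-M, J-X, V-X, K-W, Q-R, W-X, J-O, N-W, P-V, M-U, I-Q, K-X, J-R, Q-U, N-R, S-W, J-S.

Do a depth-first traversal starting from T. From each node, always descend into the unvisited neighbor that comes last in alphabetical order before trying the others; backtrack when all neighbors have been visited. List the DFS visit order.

T, U, V, X, W, S, R, Q, K, L, M, P, J, O, N, I

Visit T
T → U
U → V
V → X
X → W
W → S
S → R
R → Q
Q → K
K → L
L → M
M → P
P → J
J → O
J → N
M → I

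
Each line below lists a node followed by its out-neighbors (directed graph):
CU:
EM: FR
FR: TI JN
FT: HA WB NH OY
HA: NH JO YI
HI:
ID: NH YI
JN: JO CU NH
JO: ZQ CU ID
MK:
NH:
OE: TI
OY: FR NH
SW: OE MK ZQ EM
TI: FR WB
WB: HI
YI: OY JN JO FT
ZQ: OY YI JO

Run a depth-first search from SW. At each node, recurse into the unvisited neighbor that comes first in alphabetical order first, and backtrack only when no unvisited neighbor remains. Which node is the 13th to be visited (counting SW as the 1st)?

WB

Visit SW
SW → EM
EM → FR
FR → JN
JN → CU
JN → JO
JO → ID
ID → NH
ID → YI
YI → FT
FT → HA
FT → OY
FT → WB
WB → HI
JO → ZQ
FR → TI
SW → MK
SW → OE

Visit order: SW, EM, FR, JN, CU, JO, ID, NH, YI, FT, HA, OY, WB, HI, ZQ, TI, MK, OE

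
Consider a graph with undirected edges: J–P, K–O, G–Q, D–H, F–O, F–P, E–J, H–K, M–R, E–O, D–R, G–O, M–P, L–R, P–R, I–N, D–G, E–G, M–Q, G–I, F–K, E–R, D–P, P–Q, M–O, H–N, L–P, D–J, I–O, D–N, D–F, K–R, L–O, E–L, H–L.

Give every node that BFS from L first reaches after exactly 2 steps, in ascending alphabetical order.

D, F, G, I, J, K, M, N, Q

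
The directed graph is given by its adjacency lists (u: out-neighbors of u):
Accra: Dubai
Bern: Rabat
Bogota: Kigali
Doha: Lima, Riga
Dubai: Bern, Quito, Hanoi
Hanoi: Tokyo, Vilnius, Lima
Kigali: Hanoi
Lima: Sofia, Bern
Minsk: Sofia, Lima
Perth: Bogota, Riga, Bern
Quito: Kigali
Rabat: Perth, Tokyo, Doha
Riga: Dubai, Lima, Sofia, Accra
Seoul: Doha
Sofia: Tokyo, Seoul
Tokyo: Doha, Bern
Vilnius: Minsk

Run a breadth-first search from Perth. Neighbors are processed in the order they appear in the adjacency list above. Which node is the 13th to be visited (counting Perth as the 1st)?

Tokyo

Visit Perth; enqueue Bogota, Riga, Bern → queue [Bogota, Riga, Bern]
Visit Bogota; enqueue Kigali → queue [Riga, Bern, Kigali]
Visit Riga; enqueue Dubai, Lima, Sofia, Accra → queue [Bern, Kigali, Dubai, Lima, Sofia, Accra]
Visit Bern; enqueue Rabat → queue [Kigali, Dubai, Lima, Sofia, Accra, Rabat]
Visit Kigali; enqueue Hanoi → queue [Dubai, Lima, Sofia, Accra, Rabat, Hanoi]
Visit Dubai; enqueue Quito → queue [Lima, Sofia, Accra, Rabat, Hanoi, Quito]
Visit Lima → queue [Sofia, Accra, Rabat, Hanoi, Quito]
Visit Sofia; enqueue Tokyo, Seoul → queue [Accra, Rabat, Hanoi, Quito, Tokyo, Seoul]
Visit Accra → queue [Rabat, Hanoi, Quito, Tokyo, Seoul]
Visit Rabat; enqueue Doha → queue [Hanoi, Quito, Tokyo, Seoul, Doha]
Visit Hanoi; enqueue Vilnius → queue [Quito, Tokyo, Seoul, Doha, Vilnius]
Visit Quito → queue [Tokyo, Seoul, Doha, Vilnius]
Visit Tokyo → queue [Seoul, Doha, Vilnius]
Visit Seoul → queue [Doha, Vilnius]
Visit Doha → queue [Vilnius]
Visit Vilnius; enqueue Minsk → queue [Minsk]
Visit Minsk → queue []

Visit order: Perth, Bogota, Riga, Bern, Kigali, Dubai, Lima, Sofia, Accra, Rabat, Hanoi, Quito, Tokyo, Seoul, Doha, Vilnius, Minsk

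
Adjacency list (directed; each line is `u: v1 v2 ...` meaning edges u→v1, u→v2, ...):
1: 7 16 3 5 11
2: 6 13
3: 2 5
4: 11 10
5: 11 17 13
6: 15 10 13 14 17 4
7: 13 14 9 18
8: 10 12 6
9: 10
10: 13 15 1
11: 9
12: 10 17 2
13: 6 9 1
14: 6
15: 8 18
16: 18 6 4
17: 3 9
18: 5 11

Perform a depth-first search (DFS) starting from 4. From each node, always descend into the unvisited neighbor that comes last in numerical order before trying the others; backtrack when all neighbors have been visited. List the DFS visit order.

Visit 4
4 → 11
11 → 9
9 → 10
10 → 15
15 → 18
18 → 5
5 → 17
17 → 3
3 → 2
2 → 13
13 → 6
6 → 14
13 → 1
1 → 16
1 → 7
15 → 8
8 → 12

4, 11, 9, 10, 15, 18, 5, 17, 3, 2, 13, 6, 14, 1, 16, 7, 8, 12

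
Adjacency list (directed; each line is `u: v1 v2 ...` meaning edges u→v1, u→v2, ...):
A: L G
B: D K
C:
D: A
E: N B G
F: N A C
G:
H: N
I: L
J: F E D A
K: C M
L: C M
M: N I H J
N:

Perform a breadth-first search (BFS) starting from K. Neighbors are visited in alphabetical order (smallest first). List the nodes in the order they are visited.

Visit K; enqueue C, M → queue [C, M]
Visit C → queue [M]
Visit M; enqueue H, I, J, N → queue [H, I, J, N]
Visit H → queue [I, J, N]
Visit I; enqueue L → queue [J, N, L]
Visit J; enqueue A, D, E, F → queue [N, L, A, D, E, F]
Visit N → queue [L, A, D, E, F]
Visit L → queue [A, D, E, F]
Visit A; enqueue G → queue [D, E, F, G]
Visit D → queue [E, F, G]
Visit E; enqueue B → queue [F, G, B]
Visit F → queue [G, B]
Visit G → queue [B]
Visit B → queue []

K -> C -> M -> H -> I -> J -> N -> L -> A -> D -> E -> F -> G -> B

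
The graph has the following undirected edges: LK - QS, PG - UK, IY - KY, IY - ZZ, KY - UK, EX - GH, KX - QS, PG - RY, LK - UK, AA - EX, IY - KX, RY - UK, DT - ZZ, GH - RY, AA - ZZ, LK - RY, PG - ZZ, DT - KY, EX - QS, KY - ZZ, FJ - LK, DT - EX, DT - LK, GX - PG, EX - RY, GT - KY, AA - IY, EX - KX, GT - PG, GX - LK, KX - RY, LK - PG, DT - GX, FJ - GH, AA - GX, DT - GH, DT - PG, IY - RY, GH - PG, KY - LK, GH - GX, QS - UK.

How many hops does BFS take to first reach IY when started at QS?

2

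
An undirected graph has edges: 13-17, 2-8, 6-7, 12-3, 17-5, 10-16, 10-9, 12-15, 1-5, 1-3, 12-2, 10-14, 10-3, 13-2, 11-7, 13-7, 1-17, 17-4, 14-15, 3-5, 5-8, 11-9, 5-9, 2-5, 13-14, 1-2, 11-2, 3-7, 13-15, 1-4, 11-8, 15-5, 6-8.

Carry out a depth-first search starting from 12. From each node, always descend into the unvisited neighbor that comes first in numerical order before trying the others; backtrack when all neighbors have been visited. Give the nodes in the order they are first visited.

Visit 12
12 → 2
2 → 1
1 → 3
3 → 5
5 → 8
8 → 6
6 → 7
7 → 11
11 → 9
9 → 10
10 → 14
14 → 13
13 → 15
13 → 17
17 → 4
10 → 16

12, 2, 1, 3, 5, 8, 6, 7, 11, 9, 10, 14, 13, 15, 17, 4, 16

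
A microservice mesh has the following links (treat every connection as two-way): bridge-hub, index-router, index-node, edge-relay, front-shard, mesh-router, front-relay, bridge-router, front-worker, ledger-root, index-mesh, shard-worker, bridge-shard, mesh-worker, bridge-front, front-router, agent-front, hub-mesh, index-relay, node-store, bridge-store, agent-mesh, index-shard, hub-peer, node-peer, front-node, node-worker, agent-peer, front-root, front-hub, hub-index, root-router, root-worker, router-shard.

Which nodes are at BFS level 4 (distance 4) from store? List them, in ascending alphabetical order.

Level 0: store
Level 1: bridge, node
Level 2: front, hub, index, peer, router, shard, worker
Level 3: agent, mesh, relay, root
Level 4: edge, ledger

edge, ledger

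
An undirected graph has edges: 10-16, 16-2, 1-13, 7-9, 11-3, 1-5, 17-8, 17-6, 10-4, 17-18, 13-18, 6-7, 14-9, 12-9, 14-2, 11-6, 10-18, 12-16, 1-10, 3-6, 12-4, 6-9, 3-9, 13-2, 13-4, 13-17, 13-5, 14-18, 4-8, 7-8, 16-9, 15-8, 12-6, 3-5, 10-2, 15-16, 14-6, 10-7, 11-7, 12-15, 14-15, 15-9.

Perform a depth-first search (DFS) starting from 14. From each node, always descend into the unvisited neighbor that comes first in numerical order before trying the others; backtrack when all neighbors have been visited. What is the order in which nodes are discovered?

Visit 14
14 → 2
2 → 10
10 → 1
1 → 5
5 → 3
3 → 6
6 → 7
7 → 8
8 → 4
4 → 12
12 → 9
9 → 15
15 → 16
4 → 13
13 → 17
17 → 18
7 → 11

14, 2, 10, 1, 5, 3, 6, 7, 8, 4, 12, 9, 15, 16, 13, 17, 18, 11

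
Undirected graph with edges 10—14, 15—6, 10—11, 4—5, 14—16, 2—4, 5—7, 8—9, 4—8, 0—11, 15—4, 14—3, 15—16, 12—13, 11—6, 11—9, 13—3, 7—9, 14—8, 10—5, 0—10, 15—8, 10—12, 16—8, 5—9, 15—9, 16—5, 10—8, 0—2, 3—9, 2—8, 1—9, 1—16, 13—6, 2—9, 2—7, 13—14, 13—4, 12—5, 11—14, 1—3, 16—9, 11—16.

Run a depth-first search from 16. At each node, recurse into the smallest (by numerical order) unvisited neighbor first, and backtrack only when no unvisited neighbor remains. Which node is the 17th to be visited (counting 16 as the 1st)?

Visit 16
16 → 1
1 → 3
3 → 9
9 → 2
2 → 0
0 → 10
10 → 5
5 → 4
4 → 8
8 → 14
14 → 11
11 → 6
6 → 13
13 → 12
6 → 15
5 → 7

Visit order: 16, 1, 3, 9, 2, 0, 10, 5, 4, 8, 14, 11, 6, 13, 12, 15, 7

7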